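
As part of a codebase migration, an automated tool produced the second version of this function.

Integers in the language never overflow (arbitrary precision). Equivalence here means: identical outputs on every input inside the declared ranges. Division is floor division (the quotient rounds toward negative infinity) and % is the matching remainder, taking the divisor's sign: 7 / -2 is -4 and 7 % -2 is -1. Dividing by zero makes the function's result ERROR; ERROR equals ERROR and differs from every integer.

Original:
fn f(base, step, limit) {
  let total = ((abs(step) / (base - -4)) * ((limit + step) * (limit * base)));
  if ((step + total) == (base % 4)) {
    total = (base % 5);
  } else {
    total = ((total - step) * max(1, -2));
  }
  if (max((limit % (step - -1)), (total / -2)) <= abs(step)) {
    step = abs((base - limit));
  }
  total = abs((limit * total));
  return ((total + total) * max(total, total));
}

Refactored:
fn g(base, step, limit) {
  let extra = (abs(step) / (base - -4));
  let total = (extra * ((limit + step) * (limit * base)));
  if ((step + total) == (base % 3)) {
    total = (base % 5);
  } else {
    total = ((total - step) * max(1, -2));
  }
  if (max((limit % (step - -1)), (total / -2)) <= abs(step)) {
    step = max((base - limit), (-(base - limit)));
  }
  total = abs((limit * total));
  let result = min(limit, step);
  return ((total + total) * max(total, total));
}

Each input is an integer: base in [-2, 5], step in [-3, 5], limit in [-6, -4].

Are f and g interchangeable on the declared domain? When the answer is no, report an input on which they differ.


On input base=-2, step=1, limit=-6, f returns 72 while g returns 648.
verdict: not equivalent; witness: base=-2, step=1, limit=-6


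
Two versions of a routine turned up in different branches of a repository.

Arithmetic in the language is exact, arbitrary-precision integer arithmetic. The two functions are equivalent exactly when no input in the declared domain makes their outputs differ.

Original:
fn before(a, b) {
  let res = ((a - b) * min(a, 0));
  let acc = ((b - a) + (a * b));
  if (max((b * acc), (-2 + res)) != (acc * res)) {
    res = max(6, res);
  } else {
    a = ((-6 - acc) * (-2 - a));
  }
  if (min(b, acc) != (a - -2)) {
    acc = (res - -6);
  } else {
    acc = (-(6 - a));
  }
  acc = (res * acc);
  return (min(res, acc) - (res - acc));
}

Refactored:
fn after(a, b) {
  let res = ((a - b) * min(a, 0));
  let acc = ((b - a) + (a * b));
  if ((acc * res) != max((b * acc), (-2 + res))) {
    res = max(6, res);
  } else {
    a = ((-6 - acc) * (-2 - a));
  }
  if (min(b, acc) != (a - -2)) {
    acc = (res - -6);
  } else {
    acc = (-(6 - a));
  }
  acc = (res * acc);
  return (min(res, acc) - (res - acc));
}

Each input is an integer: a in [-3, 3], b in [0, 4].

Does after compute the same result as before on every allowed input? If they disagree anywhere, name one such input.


The two are interchangeable: same computation, different form, and every declared input agrees.
Spot check at a=-2, b=0 — before: res=4, then acc=2, then (max((b * acc), (-2 + res)) != (acc * res)) is true, then res=6, then (min(b, acc) != (a - -2)) is false, then acc=-8, then acc=-48, then returns -102. after: res=4, then acc=2, then ((acc * res) != max((b * acc), (-2 + res))) is true, then res=6, then (min(b, acc) != (a - -2)) is false, then acc=-8, then acc=-48, then returns -102. Both give -102.
An exhaustive pass over the 35 declared inputs shows identical outputs.
verdict: equivalent


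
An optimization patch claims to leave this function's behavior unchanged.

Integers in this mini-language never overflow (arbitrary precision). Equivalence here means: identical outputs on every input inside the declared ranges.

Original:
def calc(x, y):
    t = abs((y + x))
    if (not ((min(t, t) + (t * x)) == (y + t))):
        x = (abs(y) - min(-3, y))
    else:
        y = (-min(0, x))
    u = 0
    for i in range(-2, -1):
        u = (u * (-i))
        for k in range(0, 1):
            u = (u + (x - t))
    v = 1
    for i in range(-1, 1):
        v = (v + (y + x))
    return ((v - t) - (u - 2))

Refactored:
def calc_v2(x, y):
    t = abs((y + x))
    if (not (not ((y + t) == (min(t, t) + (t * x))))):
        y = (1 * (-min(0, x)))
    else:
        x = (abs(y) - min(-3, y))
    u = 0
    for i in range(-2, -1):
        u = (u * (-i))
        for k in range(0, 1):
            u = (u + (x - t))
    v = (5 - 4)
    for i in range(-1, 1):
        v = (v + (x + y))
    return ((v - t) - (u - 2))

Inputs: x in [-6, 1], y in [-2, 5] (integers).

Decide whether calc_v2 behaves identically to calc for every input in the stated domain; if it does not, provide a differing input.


Equivalent — the differences include boolean connective usage differs, plus arithmetic usage differs, plus constant usage differs, yet no declared input distinguishes the two.
Spot check at x=-6, y=2 — calc: t = 4; (not ((min(t, t) + (t * x)) == (y + t))) -> true; x = 5; u = 0; [i=-2]; u = 0; [k=0]; u = 1; v = 1; [i=-1]; v = 8; [i=0]; v = 15; return 12. calc_v2: t = 4; (not (not ((y + t) == (min(t, t) + (t * x))))) -> false; x = 5; u = 0; [i=-2]; u = 0; [k=0]; u = 1; v = 1; [i=-1]; v = 8; [i=0]; v = 15; return 12. Both give 12.
Across all 64 domain points the two functions coincide.
verdict: equivalent


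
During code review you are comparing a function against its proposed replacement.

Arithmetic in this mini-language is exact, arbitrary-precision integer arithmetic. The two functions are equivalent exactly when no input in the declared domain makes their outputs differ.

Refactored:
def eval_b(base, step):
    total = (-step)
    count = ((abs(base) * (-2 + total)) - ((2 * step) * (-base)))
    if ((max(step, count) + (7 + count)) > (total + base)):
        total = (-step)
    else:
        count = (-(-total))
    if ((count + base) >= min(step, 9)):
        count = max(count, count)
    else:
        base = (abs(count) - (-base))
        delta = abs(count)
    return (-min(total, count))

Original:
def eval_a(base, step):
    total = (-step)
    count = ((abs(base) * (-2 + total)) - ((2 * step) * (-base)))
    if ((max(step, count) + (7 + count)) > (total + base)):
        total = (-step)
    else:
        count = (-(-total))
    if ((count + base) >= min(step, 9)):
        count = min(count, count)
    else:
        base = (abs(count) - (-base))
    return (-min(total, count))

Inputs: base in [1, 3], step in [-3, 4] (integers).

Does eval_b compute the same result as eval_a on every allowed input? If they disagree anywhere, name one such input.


The edit looks behavioral (`min(count, count)` became `max(count, count)`), but over these ranges it never changes the outcome.
Tracing base=3, step=4: eval_a: total = -4; count = 6; ((max(step, count) + (7 + count)) > (total + base)) -> true; total = -4; ((count + base) >= min(step, 9)) -> true; count = 6; return 4 | eval_b: total = -4; count = 6; ((max(step, count) + (7 + count)) > (total + base)) -> true; total = -4; ((count + base) >= min(step, 9)) -> true; count = 6; return 4 — matching result 4.
An exhaustive pass over the 24 declared inputs shows identical outputs.
verdict: equivalent


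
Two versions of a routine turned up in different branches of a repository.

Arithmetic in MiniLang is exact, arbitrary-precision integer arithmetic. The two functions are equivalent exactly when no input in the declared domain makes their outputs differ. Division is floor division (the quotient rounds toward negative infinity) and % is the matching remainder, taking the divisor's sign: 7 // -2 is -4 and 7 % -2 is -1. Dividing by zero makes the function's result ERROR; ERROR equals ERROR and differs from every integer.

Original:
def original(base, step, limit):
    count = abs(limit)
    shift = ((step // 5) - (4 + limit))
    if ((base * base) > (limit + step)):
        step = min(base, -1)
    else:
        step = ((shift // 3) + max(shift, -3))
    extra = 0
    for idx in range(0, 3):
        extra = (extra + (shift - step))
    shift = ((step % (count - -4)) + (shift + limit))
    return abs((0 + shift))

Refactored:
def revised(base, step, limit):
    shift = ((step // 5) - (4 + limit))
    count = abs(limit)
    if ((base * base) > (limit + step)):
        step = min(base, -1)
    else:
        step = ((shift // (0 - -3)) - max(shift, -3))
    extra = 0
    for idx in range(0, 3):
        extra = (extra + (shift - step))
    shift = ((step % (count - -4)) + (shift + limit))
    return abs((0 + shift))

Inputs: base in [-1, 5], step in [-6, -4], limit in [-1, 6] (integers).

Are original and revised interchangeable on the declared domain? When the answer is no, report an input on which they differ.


Take base=-1, step=-5, limit=6.
original: count = 6; shift = -11; ((base * base) > (limit + step)) -> false; step = -7; extra = 0; [idx=0]; extra = -4; [idx=1]; extra = -8; [idx=2]; extra = -12; shift = -2; return 2
revised: shift = -11; count = 6; ((base * base) > (limit + step)) -> false; step = -1; extra = 0; [idx=0]; extra = -10; [idx=1]; extra = -20; [idx=2]; extra = -30; shift = 4; return 4
2 vs 4 — the two versions disagree here.
verdict: not equivalent; witness: base=-1, step=-5, limit=6


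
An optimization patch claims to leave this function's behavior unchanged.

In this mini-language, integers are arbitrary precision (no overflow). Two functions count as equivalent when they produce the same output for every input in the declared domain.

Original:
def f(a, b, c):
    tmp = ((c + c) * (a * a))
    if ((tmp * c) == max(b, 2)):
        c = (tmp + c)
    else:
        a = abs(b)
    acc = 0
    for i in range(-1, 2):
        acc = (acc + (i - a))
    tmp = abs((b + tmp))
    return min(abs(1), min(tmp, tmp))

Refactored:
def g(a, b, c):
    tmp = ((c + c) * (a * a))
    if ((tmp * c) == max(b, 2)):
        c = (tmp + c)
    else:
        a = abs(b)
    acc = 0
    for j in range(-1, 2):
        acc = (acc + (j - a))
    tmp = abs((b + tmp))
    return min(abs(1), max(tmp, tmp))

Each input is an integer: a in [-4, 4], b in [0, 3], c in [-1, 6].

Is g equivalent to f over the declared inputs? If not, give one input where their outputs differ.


Equivalent. Although `min(tmp, tmp)` became `max(tmp, tmp)`, no input in the stated domain can expose it.
Every one of the 288 inputs gives matching results.
Spot check at a=-1, b=0, c=-1 — f: tmp = -2; ((tmp * c) == max(b, 2)) -> true; c = -3; acc = 0; [i=-1]; acc = 0; [i=0]; acc = 1; [i=1]; acc = 3; tmp = 2; return 1. g: tmp = -2; ((tmp * c) == max(b, 2)) -> true; c = -3; acc = 0; [j=-1]; acc = 0; [j=0]; acc = 1; [j=1]; acc = 3; tmp = 2; return 1. Both give 1.
verdict: equivalent


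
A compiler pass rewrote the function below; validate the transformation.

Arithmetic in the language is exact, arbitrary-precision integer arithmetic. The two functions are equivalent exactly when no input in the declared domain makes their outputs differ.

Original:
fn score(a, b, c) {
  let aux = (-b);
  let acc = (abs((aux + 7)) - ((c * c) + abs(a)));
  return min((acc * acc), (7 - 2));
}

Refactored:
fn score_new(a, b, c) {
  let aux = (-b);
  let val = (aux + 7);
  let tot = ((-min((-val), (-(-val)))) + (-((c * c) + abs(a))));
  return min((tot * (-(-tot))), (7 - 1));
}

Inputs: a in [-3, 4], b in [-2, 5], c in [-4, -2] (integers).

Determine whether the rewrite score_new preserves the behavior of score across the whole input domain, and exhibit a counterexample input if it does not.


On input a=-3, b=-2, c=-4, score returns 5 while score_new returns 6.
verdict: not equivalent; witness: a=-3, b=-2, c=-4


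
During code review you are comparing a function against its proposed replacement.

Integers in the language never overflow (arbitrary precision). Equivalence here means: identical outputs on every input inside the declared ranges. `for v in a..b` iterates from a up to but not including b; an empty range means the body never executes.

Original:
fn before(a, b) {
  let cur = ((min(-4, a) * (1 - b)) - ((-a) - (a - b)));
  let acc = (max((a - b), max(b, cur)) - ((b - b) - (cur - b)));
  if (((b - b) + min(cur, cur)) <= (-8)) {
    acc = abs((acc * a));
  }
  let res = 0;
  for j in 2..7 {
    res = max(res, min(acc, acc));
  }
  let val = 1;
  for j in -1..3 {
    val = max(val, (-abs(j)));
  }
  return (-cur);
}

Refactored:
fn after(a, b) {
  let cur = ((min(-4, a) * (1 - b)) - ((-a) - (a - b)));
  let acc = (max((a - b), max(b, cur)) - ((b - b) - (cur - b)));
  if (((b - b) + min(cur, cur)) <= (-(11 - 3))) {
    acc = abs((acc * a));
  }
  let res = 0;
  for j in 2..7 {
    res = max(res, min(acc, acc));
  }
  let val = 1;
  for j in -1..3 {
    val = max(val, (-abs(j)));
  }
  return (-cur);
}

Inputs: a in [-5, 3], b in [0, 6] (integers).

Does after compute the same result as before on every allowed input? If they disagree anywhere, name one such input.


Although arithmetic usage differs; constant usage differs, 63/63 inputs agree.
verdict: equivalent


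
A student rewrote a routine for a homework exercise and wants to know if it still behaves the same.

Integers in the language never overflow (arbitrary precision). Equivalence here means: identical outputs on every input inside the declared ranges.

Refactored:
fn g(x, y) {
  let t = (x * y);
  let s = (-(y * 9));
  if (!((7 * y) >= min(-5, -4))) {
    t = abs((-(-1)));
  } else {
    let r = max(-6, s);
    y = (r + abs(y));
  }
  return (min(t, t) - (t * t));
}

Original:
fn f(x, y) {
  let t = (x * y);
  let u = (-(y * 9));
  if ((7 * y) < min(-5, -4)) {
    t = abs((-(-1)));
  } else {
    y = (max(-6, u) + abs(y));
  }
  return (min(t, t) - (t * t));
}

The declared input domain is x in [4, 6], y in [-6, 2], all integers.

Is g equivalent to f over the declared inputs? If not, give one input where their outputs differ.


Behavior is preserved: although boolean connective usage differs; local variable names differ; comparison usage differs; statement counts differ, the outputs never diverge.
Spot check at x=4, y=-1 — f: t = -4; u = 9; ((7 * y) < min(-5, -4)) -> true; t = 1; return 0. g: t = -4; s = 9; (!((7 * y) >= min(-5, -4))) -> true; t = 1; return 0. Both give 0.
Sweeping the whole domain (27 inputs) finds no disagreement.
verdict: equivalent


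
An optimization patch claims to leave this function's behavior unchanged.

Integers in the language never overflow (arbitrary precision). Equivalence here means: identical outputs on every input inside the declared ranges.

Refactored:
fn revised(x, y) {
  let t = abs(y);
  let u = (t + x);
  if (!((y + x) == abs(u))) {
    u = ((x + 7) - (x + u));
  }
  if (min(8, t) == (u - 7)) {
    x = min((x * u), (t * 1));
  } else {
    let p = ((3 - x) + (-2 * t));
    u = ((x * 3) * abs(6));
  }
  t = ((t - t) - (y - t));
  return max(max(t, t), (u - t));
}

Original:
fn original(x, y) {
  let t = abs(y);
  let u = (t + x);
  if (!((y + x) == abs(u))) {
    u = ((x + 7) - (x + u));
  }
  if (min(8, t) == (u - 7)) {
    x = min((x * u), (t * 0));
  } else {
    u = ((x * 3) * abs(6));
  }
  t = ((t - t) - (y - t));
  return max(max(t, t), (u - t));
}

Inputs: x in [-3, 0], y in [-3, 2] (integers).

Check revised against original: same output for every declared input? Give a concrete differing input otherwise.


The suspicious edit (`0` became `1`) never changes the result for any input inside the declared domain; all 24 inputs agree.
verdict: equivalent


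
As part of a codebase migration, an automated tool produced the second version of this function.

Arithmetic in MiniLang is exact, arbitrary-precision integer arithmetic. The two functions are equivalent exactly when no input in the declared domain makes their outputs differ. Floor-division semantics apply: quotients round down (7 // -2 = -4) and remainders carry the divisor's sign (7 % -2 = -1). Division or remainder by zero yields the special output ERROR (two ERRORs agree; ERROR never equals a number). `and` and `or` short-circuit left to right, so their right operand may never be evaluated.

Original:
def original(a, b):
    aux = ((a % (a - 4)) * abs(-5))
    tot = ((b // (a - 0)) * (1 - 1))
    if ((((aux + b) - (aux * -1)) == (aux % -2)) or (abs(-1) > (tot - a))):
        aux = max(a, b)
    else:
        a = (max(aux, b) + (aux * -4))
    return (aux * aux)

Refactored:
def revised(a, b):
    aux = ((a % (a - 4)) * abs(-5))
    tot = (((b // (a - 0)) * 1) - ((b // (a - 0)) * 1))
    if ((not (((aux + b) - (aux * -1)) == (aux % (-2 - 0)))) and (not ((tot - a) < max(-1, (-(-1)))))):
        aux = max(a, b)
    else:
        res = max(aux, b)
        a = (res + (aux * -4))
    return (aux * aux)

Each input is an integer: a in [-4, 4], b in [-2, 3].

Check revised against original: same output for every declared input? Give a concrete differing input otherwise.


At a=-4, b=-2: original gives 400, revised gives 4.
verdict: not equivalent; witness: a=-4, b=-2


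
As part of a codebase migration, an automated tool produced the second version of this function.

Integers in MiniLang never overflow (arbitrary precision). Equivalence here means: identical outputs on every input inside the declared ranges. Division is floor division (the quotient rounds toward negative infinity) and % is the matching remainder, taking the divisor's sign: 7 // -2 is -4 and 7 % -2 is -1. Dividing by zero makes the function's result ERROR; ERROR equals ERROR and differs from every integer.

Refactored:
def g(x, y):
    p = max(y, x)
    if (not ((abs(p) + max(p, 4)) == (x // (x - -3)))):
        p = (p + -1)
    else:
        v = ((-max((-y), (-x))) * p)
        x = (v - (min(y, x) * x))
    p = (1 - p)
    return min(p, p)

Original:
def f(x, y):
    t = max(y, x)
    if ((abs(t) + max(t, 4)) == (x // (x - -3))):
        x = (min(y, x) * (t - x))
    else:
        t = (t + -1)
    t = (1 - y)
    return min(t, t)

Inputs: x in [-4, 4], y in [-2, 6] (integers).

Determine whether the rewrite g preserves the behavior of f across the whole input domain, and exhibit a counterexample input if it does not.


x=-4, y=-2 yields 3 from f but 4 from g.
verdict: not equivalent; witness: x=-4, y=-2


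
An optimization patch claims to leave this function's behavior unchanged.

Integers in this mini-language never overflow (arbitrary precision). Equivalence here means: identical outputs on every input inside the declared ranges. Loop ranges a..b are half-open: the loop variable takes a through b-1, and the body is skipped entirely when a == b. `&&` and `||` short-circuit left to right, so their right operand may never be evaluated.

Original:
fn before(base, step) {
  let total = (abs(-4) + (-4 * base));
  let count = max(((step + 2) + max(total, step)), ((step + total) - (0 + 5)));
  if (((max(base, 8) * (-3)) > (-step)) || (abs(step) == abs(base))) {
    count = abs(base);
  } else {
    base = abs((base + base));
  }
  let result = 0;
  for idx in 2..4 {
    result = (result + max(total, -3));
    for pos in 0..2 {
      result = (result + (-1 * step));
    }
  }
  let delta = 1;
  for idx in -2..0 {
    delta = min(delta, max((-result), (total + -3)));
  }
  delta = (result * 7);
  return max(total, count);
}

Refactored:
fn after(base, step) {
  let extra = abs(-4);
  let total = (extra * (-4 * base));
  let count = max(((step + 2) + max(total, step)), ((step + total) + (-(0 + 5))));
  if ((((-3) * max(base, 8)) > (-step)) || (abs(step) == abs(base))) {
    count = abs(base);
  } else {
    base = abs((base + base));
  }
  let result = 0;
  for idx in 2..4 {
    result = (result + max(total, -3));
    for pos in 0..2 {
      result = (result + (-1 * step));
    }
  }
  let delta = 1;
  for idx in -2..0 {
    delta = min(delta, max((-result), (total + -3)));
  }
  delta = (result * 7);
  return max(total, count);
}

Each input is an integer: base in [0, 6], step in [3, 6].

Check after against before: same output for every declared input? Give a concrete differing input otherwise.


These are not equivalent — on base=0, step=3 the outputs split (9 vs 8).
before: total=4, then count=9, then (((max(base, 8) * (-3)) > (-step)) || (abs(step) == abs(base))) is false, then base=0, then result=0, then (idx=2), then result=4, then (pos=0), then result=1, then (pos=1), then result=-2, then (idx=3), then result=2, then (pos=0), then result=-1, then (pos=1), then result=-4, then delta=1, then (idx=-2), then delta=1, then (idx=-1), then delta=1, then delta=-28, then returns 9
after: extra=4, then total=0, then count=8, then ((((-3) * max(base, 8)) > (-step)) || (abs(step) == abs(base))) is false, then base=0, then result=0, then (idx=2), then result=0, then (pos=0), then result=-3, then (pos=1), then result=-6, then (idx=3), then result=-6, then (pos=0), then result=-9, then (pos=1), then result=-12, then delta=1, then (idx=-2), then delta=1, then (idx=-1), then delta=1, then delta=-84, then returns 8
verdict: not equivalent; witness: base=0, step=3


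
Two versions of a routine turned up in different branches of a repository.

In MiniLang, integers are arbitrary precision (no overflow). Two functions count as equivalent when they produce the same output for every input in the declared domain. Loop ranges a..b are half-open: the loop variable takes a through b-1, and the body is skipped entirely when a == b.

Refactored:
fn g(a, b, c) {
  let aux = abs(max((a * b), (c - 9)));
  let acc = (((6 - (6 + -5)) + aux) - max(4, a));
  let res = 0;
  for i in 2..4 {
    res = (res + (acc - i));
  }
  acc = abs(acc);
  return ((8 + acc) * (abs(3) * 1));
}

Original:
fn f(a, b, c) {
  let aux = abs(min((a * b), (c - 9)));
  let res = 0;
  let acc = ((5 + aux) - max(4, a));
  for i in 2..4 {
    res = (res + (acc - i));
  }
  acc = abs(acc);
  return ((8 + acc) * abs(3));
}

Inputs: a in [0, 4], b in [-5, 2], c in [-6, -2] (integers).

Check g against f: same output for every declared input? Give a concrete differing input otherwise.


There is a counterexample at a=0, b=-5, c=-6: 72 on one side, 27 on the other.
f: aux := 15 | res := 0 | acc := 16 | iter i=2: | res := 14 | iter i=3: | res := 27 | acc := 16 | result 72
g: aux := 0 | acc := 1 | res := 0 | iter i=2: | res := -1 | iter i=3: | res := -3 | acc := 1 | result 27
verdict: not equivalent; witness: a=0, b=-5, c=-6


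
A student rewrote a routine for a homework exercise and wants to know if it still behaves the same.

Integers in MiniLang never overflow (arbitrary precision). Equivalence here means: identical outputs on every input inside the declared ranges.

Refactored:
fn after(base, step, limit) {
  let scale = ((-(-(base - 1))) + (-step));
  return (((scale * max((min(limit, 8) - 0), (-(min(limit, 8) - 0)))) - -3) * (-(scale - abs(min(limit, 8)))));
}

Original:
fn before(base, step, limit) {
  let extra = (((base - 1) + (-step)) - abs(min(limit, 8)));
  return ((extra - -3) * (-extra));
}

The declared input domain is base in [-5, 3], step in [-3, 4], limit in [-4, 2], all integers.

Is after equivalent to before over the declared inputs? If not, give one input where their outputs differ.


At base=-5, step=-3, limit=-4: before gives -28, after gives -63.
verdict: not equivalent; witness: base=-5, step=-3, limit=-4


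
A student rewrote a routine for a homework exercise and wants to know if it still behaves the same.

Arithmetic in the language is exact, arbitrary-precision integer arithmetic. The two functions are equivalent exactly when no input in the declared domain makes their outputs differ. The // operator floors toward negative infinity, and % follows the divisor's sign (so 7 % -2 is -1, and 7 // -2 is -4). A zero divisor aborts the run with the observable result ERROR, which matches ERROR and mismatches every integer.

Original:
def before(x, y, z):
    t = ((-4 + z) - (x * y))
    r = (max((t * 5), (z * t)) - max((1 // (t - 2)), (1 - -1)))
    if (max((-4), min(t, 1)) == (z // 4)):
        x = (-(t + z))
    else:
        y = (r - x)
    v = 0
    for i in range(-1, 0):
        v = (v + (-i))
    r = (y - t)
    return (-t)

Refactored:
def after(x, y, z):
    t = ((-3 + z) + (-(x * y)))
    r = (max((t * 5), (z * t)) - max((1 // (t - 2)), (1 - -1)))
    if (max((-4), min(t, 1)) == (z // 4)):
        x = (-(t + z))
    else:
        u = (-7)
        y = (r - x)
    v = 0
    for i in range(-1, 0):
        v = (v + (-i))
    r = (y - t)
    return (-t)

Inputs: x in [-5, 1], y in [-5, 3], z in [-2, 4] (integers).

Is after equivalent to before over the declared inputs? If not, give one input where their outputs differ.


These are not equivalent — on x=-5, y=-5, z=-2 the outputs split (31 vs 30).
before: t := -31 | r := 60 | (max((-4), min(t, 1)) == (z // 4)): false | y := 65 | v := 0 | iter i=-1: | v := 1 | r := 96 | result 31
after: t := -30 | r := 58 | (max((-4), min(t, 1)) == (z // 4)): false | u := -7 | y := 63 | v := 0 | iter i=-1: | v := 1 | r := 93 | result 30
verdict: not equivalent; witness: x=-5, y=-5, z=-2


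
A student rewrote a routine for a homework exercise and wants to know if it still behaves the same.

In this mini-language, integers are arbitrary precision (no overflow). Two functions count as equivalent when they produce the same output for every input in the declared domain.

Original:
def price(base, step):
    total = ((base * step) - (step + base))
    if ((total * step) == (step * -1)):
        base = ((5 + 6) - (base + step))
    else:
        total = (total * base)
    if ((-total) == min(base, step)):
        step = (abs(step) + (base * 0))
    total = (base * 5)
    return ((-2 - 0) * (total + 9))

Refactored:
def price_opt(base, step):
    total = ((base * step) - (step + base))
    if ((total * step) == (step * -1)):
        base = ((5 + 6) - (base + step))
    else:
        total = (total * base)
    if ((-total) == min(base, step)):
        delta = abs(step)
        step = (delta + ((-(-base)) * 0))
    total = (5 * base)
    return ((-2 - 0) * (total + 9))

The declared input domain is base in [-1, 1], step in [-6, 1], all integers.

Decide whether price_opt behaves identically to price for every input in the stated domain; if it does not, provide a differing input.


Differences: statement counts differ; local variable names differ — yet all 24 inputs agree.
verdict: equivalent


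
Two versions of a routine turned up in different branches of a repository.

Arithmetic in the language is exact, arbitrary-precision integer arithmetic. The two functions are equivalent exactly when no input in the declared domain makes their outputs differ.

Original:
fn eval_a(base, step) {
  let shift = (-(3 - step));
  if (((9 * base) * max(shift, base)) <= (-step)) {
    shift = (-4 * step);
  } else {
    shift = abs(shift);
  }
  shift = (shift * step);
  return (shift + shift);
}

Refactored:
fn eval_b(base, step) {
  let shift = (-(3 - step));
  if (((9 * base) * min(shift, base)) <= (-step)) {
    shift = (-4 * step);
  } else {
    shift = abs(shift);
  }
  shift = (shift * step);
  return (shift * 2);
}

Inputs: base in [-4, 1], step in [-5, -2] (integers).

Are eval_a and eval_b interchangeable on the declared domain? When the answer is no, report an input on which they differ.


These are not equivalent — on base=1, step=-5 the outputs split (-80 vs -200).
eval_a: shift = -8; (((9 * base) * max(shift, base)) <= (-step)) -> false; shift = 8; shift = -40; return -80
eval_b: shift = -8; (((9 * base) * min(shift, base)) <= (-step)) -> true; shift = 20; shift = -100; return -200
verdict: not equivalent; witness: base=1, step=-5


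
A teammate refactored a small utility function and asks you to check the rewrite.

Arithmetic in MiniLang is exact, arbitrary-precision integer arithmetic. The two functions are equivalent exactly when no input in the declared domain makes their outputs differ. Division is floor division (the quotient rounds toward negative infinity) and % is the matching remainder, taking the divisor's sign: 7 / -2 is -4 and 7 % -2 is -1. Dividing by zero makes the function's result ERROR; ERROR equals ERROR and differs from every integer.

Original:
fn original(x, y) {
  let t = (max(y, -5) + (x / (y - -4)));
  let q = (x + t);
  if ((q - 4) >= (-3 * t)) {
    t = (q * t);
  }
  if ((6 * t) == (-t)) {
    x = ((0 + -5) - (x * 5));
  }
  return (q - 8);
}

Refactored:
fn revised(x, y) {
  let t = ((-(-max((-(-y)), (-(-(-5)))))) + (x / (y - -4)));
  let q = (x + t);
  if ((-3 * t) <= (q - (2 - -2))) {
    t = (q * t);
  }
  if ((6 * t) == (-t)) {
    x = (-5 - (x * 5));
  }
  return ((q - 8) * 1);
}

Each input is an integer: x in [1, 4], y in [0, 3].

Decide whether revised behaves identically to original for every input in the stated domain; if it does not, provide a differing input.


Reading the diff, among the changes: arithmetic usage differs, plus constant usage differs, plus comparison usage differs.
As a probe, take x=3, y=3: original runs t=3, then q=6, then ((q - 4) >= (-3 * t)) is true, then t=18, then ((6 * t) == (-t)) is false, then returns -2; revised runs t=3, then q=6, then ((-3 * t) <= (q - (2 - -2))) is true, then t=18, then ((6 * t) == (-t)) is false, then returns -2; both end at -2.
An exhaustive pass over the 16 declared inputs shows identical outputs.
verdict: equivalent


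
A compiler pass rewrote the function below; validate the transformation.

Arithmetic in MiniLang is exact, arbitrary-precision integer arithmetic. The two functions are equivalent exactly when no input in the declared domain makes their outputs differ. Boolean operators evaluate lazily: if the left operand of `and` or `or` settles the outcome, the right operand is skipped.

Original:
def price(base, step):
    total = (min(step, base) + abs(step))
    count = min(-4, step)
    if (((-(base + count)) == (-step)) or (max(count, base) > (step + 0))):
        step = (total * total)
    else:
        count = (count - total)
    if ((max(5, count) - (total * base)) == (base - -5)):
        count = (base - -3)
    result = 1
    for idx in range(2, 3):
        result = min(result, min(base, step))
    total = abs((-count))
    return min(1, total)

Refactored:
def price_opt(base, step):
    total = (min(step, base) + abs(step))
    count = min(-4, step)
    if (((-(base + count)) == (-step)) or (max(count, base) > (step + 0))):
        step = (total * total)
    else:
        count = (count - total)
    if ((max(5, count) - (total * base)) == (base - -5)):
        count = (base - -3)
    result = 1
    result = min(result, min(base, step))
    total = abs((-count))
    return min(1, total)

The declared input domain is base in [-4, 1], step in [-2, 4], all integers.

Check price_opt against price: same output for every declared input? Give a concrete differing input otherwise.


Comparing the listings, the differences include: loop structure differs; local variable names differ; statement counts differ.
As a probe, take base=-3, step=1: price runs total = -2; count = -4; (((-(base + count)) == (-step)) or (max(count, base) > (step + 0))) -> false; count = -2; ((max(5, count) - (total * base)) == (base - -5)) -> false; result = 1; [idx=2]; result = -3; total = 2; return 1; price_opt runs total = -2; count = -4; (((-(base + count)) == (-step)) or (max(count, base) > (step + 0))) -> false; count = -2; ((max(5, count) - (total * base)) == (base - -5)) -> false; result = 1; result = -3; total = 2; return 1; both end at 1.
Every one of the 42 inputs gives matching results.
verdict: equivalent


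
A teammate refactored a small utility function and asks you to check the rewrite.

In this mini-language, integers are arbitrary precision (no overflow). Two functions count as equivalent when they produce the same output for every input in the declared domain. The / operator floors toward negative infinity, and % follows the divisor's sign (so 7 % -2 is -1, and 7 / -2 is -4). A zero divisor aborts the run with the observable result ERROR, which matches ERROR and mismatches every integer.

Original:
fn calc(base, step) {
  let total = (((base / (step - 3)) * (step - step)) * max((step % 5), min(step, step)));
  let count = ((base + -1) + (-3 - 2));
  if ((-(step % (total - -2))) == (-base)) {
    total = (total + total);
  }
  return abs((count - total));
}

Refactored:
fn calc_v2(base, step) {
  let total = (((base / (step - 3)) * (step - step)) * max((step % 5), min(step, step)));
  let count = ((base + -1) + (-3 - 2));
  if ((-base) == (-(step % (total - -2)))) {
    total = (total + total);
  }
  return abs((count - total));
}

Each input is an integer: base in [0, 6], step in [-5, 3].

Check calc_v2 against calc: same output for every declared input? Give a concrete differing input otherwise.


Behavior is preserved: although same computation, different form, the outputs never diverge.
Tracing base=5, step=2: calc: total := 0 | count := -1 | ((-(step % (total - -2))) == (-base)): false | result 1 | calc_v2: total := 0 | count := -1 | ((-base) == (-(step % (total - -2)))): false | result 1 — matching result 1.
Across all 63 domain points the two functions coincide.
verdict: equivalent


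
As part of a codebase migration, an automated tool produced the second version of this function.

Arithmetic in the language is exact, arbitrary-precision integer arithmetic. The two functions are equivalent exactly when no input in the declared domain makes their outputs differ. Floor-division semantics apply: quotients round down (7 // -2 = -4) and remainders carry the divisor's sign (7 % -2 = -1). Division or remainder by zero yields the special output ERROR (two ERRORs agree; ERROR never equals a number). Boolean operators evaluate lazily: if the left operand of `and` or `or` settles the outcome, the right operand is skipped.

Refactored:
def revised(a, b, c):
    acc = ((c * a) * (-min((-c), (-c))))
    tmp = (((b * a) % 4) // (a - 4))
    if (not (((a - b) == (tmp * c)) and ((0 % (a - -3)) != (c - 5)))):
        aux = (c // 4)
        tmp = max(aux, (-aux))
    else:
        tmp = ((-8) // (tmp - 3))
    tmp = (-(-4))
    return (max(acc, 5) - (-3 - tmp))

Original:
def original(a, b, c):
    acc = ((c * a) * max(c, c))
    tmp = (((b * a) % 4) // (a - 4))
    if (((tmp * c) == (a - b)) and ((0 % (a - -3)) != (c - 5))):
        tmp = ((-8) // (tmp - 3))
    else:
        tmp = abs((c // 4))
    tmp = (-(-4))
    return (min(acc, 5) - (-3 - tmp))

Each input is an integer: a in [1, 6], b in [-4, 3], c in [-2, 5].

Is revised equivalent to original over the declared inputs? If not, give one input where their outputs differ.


Run the pair on a=1, b=-4, c=-2.
original: acc = 4; tmp = 0; (((tmp * c) == (a - b)) and ((0 % (a - -3)) != (c - 5))) -> false; tmp = 1; tmp = 4; return 11
revised: acc = 4; tmp = 0; (not (((a - b) == (tmp * c)) and ((0 % (a - -3)) != (c - 5)))) -> true; aux = -1; tmp = 1; tmp = 4; return 12
11 vs 12 — the two versions disagree here.
verdict: not equivalent; witness: a=1, b=-4, c=-2


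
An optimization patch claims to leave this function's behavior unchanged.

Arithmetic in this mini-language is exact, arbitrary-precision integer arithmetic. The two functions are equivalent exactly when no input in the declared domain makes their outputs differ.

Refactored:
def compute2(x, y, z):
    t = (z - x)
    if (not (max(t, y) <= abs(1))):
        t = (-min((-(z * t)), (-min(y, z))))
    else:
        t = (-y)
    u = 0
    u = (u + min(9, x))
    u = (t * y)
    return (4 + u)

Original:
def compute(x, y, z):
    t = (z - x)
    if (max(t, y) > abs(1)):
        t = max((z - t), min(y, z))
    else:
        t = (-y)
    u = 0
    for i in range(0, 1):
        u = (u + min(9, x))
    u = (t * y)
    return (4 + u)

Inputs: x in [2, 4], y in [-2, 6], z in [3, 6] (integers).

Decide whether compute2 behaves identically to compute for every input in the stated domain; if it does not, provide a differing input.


Run the pair on x=2, y=-2, z=4.
compute: t becomes 2; next (max(t, y) > abs(1)) evaluates to true; next t becomes 2; next u becomes 0; next at i=0:; next u becomes 2; next u becomes -4; next final value 0
compute2: t becomes 2; next (not (max(t, y) <= abs(1))) evaluates to true; next t becomes 8; next u becomes 0; next u becomes 2; next u becomes -16; next final value -12
0 against -12: the behavior changed.
verdict: not equivalent; witness: x=2, y=-2, z=4


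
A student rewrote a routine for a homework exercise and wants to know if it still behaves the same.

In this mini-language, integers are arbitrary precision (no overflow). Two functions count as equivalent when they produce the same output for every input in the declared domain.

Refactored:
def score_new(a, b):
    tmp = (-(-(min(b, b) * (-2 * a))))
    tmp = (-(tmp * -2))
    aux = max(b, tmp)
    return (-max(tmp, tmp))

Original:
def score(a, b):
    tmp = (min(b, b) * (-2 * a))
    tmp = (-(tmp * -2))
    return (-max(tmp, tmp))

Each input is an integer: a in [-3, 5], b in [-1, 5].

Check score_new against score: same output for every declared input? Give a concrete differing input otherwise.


Behavior is preserved: although local variable names differ; also statement counts differ; also min/max/abs usage differs, the outputs never diverge.
Tracing a=2, b=2: score: tmp=-8, then tmp=-16, then returns 16 | score_new: tmp=-8, then tmp=-16, then aux=2, then returns 16 — matching result 16.
Across all 63 domain points the two functions coincide.
verdict: equivalent


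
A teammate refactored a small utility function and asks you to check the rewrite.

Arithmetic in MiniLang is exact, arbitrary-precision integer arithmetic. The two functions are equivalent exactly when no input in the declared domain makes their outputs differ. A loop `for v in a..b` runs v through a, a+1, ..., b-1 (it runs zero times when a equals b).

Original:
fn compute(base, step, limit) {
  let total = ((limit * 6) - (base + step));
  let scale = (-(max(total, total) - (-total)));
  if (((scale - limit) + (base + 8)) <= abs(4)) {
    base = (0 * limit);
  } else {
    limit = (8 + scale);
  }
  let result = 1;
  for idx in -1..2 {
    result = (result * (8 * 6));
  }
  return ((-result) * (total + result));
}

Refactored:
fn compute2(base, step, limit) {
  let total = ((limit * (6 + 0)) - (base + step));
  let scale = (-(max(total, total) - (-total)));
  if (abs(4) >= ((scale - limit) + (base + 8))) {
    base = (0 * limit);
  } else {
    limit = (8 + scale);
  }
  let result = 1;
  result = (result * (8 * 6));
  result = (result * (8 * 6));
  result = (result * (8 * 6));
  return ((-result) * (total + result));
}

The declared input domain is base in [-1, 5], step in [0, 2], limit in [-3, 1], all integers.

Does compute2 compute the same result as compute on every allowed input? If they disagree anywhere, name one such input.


The two are interchangeable: comparison usage differs, plus loop structure differs, plus arithmetic usage differs, plus constant usage differs, plus statement counts differ, plus local variable names differ, and every declared input agrees.
Tracing base=4, step=0, limit=0: compute: total = -4; scale = 8; (((scale - limit) + (base + 8)) <= abs(4)) -> false; limit = 16; result = 1; [idx=-1]; result = 48; [idx=0]; result = 2304; [idx=1]; result = 110592; return -12230148096 | compute2: total = -4; scale = 8; (abs(4) >= ((scale - limit) + (base + 8))) -> false; limit = 16; result = 1; result = 48; result = 2304; result = 110592; return -12230148096 — matching result -12230148096.
An exhaustive pass over the 105 declared inputs shows identical outputs.
verdict: equivalent


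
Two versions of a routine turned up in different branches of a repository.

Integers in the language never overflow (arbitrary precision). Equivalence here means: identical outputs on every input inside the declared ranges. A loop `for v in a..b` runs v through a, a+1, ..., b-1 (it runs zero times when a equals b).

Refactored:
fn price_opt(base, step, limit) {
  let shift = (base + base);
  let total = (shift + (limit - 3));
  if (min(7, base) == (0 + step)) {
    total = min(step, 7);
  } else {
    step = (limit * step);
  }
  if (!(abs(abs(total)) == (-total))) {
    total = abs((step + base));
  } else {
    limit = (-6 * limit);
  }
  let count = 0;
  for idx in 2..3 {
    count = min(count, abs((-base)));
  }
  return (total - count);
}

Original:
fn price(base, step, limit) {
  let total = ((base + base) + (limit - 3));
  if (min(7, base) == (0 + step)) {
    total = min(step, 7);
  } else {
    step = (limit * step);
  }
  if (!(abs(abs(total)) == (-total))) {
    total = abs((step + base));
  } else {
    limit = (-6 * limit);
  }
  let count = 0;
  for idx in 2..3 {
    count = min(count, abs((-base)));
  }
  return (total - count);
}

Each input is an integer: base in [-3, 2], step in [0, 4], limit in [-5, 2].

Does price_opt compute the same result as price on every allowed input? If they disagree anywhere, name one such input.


Equivalent — the differences include statement counts differ, plus local variable names differ, yet no declared input distinguishes the two.
Tracing base=2, step=1, limit=-3: price: total=-2, then (min(7, base) == (0 + step)) is false, then step=-3, then (!(abs(abs(total)) == (-total))) is false, then limit=18, then count=0, then (idx=2), then count=0, then returns -2 | price_opt: shift=4, then total=-2, then (min(7, base) == (0 + step)) is false, then step=-3, then (!(abs(abs(total)) == (-total))) is false, then limit=18, then count=0, then (idx=2), then count=0, then returns -2 — matching result -2.
Across all 240 domain points the two functions coincide.
verdict: equivalent
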